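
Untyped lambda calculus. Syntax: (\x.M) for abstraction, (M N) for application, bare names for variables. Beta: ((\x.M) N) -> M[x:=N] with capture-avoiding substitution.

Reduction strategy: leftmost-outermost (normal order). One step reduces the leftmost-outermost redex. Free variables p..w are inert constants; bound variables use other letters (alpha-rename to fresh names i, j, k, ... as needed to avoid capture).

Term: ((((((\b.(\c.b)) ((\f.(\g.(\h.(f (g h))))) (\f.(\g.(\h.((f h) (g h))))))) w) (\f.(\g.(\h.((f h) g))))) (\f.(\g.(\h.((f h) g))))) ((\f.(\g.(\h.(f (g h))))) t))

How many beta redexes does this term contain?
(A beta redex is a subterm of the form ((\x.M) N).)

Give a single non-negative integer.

Term: ((((((\b.(\c.b)) ((\f.(\g.(\h.(f (g h))))) (\f.(\g.(\h.((f h) (g h))))))) w) (\f.(\g.(\h.((f h) g))))) (\f.(\g.(\h.((f h) g))))) ((\f.(\g.(\h.(f (g h))))) t))
  Redex: ((\b.(\c.b)) ((\f.(\g.(\h.(f (g h))))) (\f.(\g.(\h.((f h) (g h)))))))
  Redex: ((\f.(\g.(\h.(f (g h))))) (\f.(\g.(\h.((f h) (g h))))))
  Redex: ((\f.(\g.(\h.(f (g h))))) t)
Total redexes: 3

Answer: 3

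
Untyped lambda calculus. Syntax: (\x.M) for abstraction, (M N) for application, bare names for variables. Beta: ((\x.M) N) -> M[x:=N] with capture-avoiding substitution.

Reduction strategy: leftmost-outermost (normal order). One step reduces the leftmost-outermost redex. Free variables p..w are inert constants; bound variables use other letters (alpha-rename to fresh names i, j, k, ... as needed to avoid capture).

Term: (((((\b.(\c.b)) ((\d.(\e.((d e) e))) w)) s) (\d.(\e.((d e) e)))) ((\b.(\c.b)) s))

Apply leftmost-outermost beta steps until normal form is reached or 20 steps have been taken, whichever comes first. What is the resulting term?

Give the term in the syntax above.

Step 0: (((((\b.(\c.b)) ((\d.(\e.((d e) e))) w)) s) (\d.(\e.((d e) e)))) ((\b.(\c.b)) s))
Step 1: ((((\c.((\d.(\e.((d e) e))) w)) s) (\d.(\e.((d e) e)))) ((\b.(\c.b)) s))
Step 2: ((((\d.(\e.((d e) e))) w) (\d.(\e.((d e) e)))) ((\b.(\c.b)) s))
Step 3: (((\e.((w e) e)) (\d.(\e.((d e) e)))) ((\b.(\c.b)) s))
Step 4: (((w (\d.(\e.((d e) e)))) (\d.(\e.((d e) e)))) ((\b.(\c.b)) s))
Step 5: (((w (\d.(\e.((d e) e)))) (\d.(\e.((d e) e)))) (\c.s))

Answer: (((w (\d.(\e.((d e) e)))) (\d.(\e.((d e) e)))) (\c.s))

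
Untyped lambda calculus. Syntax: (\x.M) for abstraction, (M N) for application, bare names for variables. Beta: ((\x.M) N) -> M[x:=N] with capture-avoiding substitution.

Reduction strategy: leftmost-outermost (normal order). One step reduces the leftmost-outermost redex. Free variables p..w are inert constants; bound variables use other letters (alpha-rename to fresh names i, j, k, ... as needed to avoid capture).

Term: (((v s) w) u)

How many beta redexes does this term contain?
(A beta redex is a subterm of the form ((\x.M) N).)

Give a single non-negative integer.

Answer: 0

Derivation:
Term: (((v s) w) u)
  (no redexes)
Total redexes: 0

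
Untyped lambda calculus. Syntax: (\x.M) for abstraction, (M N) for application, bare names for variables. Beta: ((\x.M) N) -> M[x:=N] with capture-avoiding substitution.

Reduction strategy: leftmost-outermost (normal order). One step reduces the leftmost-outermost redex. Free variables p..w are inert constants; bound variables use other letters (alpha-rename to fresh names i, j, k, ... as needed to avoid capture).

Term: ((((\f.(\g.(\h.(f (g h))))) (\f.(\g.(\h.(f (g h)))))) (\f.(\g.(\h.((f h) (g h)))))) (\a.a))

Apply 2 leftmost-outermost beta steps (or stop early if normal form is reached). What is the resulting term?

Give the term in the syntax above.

Step 0: ((((\f.(\g.(\h.(f (g h))))) (\f.(\g.(\h.(f (g h)))))) (\f.(\g.(\h.((f h) (g h)))))) (\a.a))
Step 1: (((\g.(\h.((\f.(\g.(\h.(f (g h))))) (g h)))) (\f.(\g.(\h.((f h) (g h)))))) (\a.a))
Step 2: ((\h.((\f.(\g.(\h.(f (g h))))) ((\f.(\g.(\h.((f h) (g h))))) h))) (\a.a))

Answer: ((\h.((\f.(\g.(\h.(f (g h))))) ((\f.(\g.(\h.((f h) (g h))))) h))) (\a.a))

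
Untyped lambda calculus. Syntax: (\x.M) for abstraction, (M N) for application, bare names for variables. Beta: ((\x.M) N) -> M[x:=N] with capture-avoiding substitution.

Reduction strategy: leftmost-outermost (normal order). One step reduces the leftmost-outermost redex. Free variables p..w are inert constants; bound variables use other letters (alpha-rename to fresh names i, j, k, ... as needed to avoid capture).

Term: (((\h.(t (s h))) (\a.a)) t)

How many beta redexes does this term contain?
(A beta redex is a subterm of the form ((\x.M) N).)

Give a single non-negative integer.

Answer: 1

Derivation:
Term: (((\h.(t (s h))) (\a.a)) t)
  Redex: ((\h.(t (s h))) (\a.a))
Total redexes: 1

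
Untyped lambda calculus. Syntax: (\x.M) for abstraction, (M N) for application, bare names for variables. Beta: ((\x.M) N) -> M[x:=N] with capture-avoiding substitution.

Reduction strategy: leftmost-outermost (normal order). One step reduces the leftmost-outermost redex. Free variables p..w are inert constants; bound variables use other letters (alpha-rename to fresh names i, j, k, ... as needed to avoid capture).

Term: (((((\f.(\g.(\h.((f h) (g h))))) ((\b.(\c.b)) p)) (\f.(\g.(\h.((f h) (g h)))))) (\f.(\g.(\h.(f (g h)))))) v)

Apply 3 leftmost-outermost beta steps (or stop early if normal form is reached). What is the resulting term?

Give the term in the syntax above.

Step 0: (((((\f.(\g.(\h.((f h) (g h))))) ((\b.(\c.b)) p)) (\f.(\g.(\h.((f h) (g h)))))) (\f.(\g.(\h.(f (g h)))))) v)
Step 1: ((((\g.(\h.((((\b.(\c.b)) p) h) (g h)))) (\f.(\g.(\h.((f h) (g h)))))) (\f.(\g.(\h.(f (g h)))))) v)
Step 2: (((\h.((((\b.(\c.b)) p) h) ((\f.(\g.(\h.((f h) (g h))))) h))) (\f.(\g.(\h.(f (g h)))))) v)
Step 3: (((((\b.(\c.b)) p) (\f.(\g.(\h.(f (g h)))))) ((\f.(\g.(\h.((f h) (g h))))) (\f.(\g.(\h.(f (g h))))))) v)

Answer: (((((\b.(\c.b)) p) (\f.(\g.(\h.(f (g h)))))) ((\f.(\g.(\h.((f h) (g h))))) (\f.(\g.(\h.(f (g h))))))) v)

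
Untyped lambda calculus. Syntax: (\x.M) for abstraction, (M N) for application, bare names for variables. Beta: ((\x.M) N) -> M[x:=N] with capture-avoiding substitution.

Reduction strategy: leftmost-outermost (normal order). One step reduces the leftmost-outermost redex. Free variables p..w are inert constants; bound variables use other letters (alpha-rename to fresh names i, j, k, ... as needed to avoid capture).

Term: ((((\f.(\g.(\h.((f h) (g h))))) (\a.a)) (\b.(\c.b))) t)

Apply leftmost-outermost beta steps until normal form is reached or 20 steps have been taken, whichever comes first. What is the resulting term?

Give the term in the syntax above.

Answer: (t (\c.t))

Derivation:
Step 0: ((((\f.(\g.(\h.((f h) (g h))))) (\a.a)) (\b.(\c.b))) t)
Step 1: (((\g.(\h.(((\a.a) h) (g h)))) (\b.(\c.b))) t)
Step 2: ((\h.(((\a.a) h) ((\b.(\c.b)) h))) t)
Step 3: (((\a.a) t) ((\b.(\c.b)) t))
Step 4: (t ((\b.(\c.b)) t))
Step 5: (t (\c.t))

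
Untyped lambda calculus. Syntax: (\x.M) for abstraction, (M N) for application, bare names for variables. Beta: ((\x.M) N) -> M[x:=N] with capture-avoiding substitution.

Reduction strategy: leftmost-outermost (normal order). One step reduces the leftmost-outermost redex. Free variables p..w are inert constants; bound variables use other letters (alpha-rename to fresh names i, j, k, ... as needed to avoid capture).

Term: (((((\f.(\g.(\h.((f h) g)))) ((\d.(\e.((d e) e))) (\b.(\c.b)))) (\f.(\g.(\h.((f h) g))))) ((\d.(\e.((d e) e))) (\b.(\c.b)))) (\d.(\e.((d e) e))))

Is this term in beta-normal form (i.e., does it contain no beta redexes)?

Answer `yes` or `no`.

Term: (((((\f.(\g.(\h.((f h) g)))) ((\d.(\e.((d e) e))) (\b.(\c.b)))) (\f.(\g.(\h.((f h) g))))) ((\d.(\e.((d e) e))) (\b.(\c.b)))) (\d.(\e.((d e) e))))
Found 3 beta redex(es).

Answer: no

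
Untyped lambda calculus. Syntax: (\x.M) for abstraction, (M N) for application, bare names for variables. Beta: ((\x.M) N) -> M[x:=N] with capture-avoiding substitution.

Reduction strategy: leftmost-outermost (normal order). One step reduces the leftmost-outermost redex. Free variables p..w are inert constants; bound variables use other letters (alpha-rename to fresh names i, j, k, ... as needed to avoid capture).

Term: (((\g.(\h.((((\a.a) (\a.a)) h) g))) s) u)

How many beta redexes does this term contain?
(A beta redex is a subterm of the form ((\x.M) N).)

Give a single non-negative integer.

Answer: 2

Derivation:
Term: (((\g.(\h.((((\a.a) (\a.a)) h) g))) s) u)
  Redex: ((\g.(\h.((((\a.a) (\a.a)) h) g))) s)
  Redex: ((\a.a) (\a.a))
Total redexes: 2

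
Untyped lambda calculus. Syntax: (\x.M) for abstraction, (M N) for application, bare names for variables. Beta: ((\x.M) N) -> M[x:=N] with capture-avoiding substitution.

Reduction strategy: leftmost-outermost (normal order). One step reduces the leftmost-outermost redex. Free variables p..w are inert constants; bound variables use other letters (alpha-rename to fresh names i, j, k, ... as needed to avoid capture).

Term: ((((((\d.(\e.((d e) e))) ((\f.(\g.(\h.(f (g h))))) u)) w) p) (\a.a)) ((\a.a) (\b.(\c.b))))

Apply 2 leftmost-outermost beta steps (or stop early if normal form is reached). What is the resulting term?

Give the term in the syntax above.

Step 0: ((((((\d.(\e.((d e) e))) ((\f.(\g.(\h.(f (g h))))) u)) w) p) (\a.a)) ((\a.a) (\b.(\c.b))))
Step 1: (((((\e.((((\f.(\g.(\h.(f (g h))))) u) e) e)) w) p) (\a.a)) ((\a.a) (\b.(\c.b))))
Step 2: (((((((\f.(\g.(\h.(f (g h))))) u) w) w) p) (\a.a)) ((\a.a) (\b.(\c.b))))

Answer: (((((((\f.(\g.(\h.(f (g h))))) u) w) w) p) (\a.a)) ((\a.a) (\b.(\c.b))))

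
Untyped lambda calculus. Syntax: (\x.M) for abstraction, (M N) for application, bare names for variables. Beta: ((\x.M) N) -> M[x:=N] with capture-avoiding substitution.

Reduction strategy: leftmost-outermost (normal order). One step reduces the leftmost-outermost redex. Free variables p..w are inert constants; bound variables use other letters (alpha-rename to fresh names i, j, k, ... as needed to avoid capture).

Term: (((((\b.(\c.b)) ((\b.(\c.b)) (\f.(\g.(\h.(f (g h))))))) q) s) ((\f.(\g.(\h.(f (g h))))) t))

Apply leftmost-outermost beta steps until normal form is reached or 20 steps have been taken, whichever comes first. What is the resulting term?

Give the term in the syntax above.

Answer: (\g.(\h.(\i.(t ((g h) i)))))

Derivation:
Step 0: (((((\b.(\c.b)) ((\b.(\c.b)) (\f.(\g.(\h.(f (g h))))))) q) s) ((\f.(\g.(\h.(f (g h))))) t))
Step 1: ((((\c.((\b.(\c.b)) (\f.(\g.(\h.(f (g h))))))) q) s) ((\f.(\g.(\h.(f (g h))))) t))
Step 2: ((((\b.(\c.b)) (\f.(\g.(\h.(f (g h)))))) s) ((\f.(\g.(\h.(f (g h))))) t))
Step 3: (((\c.(\f.(\g.(\h.(f (g h)))))) s) ((\f.(\g.(\h.(f (g h))))) t))
Step 4: ((\f.(\g.(\h.(f (g h))))) ((\f.(\g.(\h.(f (g h))))) t))
Step 5: (\g.(\h.(((\f.(\g.(\h.(f (g h))))) t) (g h))))
Step 6: (\g.(\h.((\g.(\h.(t (g h)))) (g h))))
Step 7: (\g.(\h.(\i.(t ((g h) i)))))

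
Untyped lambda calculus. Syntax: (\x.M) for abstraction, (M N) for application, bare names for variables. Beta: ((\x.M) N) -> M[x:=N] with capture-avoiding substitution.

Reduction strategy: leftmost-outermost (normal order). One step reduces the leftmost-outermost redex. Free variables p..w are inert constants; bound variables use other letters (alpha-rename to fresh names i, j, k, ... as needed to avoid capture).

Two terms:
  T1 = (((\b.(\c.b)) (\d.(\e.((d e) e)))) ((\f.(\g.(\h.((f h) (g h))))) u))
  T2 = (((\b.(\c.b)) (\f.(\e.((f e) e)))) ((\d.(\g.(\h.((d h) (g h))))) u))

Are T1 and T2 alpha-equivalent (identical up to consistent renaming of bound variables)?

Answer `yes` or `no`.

Term 1: (((\b.(\c.b)) (\d.(\e.((d e) e)))) ((\f.(\g.(\h.((f h) (g h))))) u))
Term 2: (((\b.(\c.b)) (\f.(\e.((f e) e)))) ((\d.(\g.(\h.((d h) (g h))))) u))
Alpha-equivalence: compare structure up to binder renaming.
Result: True

Answer: yes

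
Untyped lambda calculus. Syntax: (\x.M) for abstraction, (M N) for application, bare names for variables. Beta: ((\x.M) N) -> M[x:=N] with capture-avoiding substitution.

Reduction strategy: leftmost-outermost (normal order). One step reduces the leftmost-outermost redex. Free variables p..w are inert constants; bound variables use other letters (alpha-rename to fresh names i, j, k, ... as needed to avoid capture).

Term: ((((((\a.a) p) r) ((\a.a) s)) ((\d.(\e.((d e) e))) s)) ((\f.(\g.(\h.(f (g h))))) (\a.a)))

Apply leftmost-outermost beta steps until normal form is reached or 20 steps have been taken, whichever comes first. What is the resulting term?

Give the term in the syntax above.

Step 0: ((((((\a.a) p) r) ((\a.a) s)) ((\d.(\e.((d e) e))) s)) ((\f.(\g.(\h.(f (g h))))) (\a.a)))
Step 1: ((((p r) ((\a.a) s)) ((\d.(\e.((d e) e))) s)) ((\f.(\g.(\h.(f (g h))))) (\a.a)))
Step 2: ((((p r) s) ((\d.(\e.((d e) e))) s)) ((\f.(\g.(\h.(f (g h))))) (\a.a)))
Step 3: ((((p r) s) (\e.((s e) e))) ((\f.(\g.(\h.(f (g h))))) (\a.a)))
Step 4: ((((p r) s) (\e.((s e) e))) (\g.(\h.((\a.a) (g h)))))
Step 5: ((((p r) s) (\e.((s e) e))) (\g.(\h.(g h))))

Answer: ((((p r) s) (\e.((s e) e))) (\g.(\h.(g h))))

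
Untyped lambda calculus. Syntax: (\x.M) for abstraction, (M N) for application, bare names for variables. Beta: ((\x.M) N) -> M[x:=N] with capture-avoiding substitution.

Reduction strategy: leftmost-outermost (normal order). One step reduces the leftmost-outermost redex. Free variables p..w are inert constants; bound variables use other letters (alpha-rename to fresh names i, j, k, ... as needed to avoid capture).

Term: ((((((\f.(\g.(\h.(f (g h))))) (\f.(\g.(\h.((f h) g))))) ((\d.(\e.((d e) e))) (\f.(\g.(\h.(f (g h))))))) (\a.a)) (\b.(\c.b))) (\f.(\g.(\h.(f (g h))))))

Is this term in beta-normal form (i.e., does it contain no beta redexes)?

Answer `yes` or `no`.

Answer: no

Derivation:
Term: ((((((\f.(\g.(\h.(f (g h))))) (\f.(\g.(\h.((f h) g))))) ((\d.(\e.((d e) e))) (\f.(\g.(\h.(f (g h))))))) (\a.a)) (\b.(\c.b))) (\f.(\g.(\h.(f (g h))))))
Found 2 beta redex(es).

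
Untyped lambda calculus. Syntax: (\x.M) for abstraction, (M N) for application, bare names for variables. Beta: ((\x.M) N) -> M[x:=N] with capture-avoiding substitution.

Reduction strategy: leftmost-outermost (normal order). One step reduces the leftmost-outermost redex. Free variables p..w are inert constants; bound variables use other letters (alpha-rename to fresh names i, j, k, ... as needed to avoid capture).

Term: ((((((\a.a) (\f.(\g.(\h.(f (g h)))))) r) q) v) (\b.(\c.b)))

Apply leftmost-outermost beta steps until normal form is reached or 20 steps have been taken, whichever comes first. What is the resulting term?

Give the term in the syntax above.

Answer: ((r (q v)) (\b.(\c.b)))

Derivation:
Step 0: ((((((\a.a) (\f.(\g.(\h.(f (g h)))))) r) q) v) (\b.(\c.b)))
Step 1: (((((\f.(\g.(\h.(f (g h))))) r) q) v) (\b.(\c.b)))
Step 2: ((((\g.(\h.(r (g h)))) q) v) (\b.(\c.b)))
Step 3: (((\h.(r (q h))) v) (\b.(\c.b)))
Step 4: ((r (q v)) (\b.(\c.b)))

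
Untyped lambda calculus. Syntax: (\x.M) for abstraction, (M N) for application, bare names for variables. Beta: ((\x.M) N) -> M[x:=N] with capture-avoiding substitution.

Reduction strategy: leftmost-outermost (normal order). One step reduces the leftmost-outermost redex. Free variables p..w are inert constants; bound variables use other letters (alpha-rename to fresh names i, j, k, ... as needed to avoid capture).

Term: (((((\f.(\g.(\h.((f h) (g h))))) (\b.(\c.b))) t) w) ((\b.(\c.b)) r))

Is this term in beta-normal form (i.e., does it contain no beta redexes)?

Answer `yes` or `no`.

Term: (((((\f.(\g.(\h.((f h) (g h))))) (\b.(\c.b))) t) w) ((\b.(\c.b)) r))
Found 2 beta redex(es).

Answer: no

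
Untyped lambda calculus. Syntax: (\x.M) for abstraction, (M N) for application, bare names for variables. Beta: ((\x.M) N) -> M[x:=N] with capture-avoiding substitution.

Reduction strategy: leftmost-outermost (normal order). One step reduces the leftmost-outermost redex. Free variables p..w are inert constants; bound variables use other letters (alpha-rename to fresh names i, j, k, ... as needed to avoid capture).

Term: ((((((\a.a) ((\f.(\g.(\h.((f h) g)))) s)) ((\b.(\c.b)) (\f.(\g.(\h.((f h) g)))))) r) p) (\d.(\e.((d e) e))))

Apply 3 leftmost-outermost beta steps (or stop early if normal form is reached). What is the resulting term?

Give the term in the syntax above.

Answer: ((((\h.((s h) ((\b.(\c.b)) (\f.(\g.(\h.((f h) g))))))) r) p) (\d.(\e.((d e) e))))

Derivation:
Step 0: ((((((\a.a) ((\f.(\g.(\h.((f h) g)))) s)) ((\b.(\c.b)) (\f.(\g.(\h.((f h) g)))))) r) p) (\d.(\e.((d e) e))))
Step 1: ((((((\f.(\g.(\h.((f h) g)))) s) ((\b.(\c.b)) (\f.(\g.(\h.((f h) g)))))) r) p) (\d.(\e.((d e) e))))
Step 2: (((((\g.(\h.((s h) g))) ((\b.(\c.b)) (\f.(\g.(\h.((f h) g)))))) r) p) (\d.(\e.((d e) e))))
Step 3: ((((\h.((s h) ((\b.(\c.b)) (\f.(\g.(\h.((f h) g))))))) r) p) (\d.(\e.((d e) e))))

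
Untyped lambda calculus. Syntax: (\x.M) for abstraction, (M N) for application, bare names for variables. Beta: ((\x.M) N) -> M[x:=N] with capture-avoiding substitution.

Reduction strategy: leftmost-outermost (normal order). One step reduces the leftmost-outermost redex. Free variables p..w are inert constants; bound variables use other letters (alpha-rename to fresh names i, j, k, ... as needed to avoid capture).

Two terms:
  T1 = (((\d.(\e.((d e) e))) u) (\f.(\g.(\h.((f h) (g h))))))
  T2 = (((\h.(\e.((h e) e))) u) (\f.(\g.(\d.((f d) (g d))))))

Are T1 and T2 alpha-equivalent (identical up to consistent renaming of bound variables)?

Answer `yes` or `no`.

Answer: yes

Derivation:
Term 1: (((\d.(\e.((d e) e))) u) (\f.(\g.(\h.((f h) (g h))))))
Term 2: (((\h.(\e.((h e) e))) u) (\f.(\g.(\d.((f d) (g d))))))
Alpha-equivalence: compare structure up to binder renaming.
Result: True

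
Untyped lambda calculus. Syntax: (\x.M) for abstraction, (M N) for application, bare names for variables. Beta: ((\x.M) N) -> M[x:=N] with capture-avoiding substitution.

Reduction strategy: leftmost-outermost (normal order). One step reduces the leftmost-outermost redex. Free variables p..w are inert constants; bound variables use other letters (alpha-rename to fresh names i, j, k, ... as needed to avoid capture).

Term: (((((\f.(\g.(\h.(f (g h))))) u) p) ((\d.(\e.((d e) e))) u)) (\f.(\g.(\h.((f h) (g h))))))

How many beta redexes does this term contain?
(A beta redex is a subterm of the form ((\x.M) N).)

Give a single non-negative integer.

Term: (((((\f.(\g.(\h.(f (g h))))) u) p) ((\d.(\e.((d e) e))) u)) (\f.(\g.(\h.((f h) (g h))))))
  Redex: ((\f.(\g.(\h.(f (g h))))) u)
  Redex: ((\d.(\e.((d e) e))) u)
Total redexes: 2

Answer: 2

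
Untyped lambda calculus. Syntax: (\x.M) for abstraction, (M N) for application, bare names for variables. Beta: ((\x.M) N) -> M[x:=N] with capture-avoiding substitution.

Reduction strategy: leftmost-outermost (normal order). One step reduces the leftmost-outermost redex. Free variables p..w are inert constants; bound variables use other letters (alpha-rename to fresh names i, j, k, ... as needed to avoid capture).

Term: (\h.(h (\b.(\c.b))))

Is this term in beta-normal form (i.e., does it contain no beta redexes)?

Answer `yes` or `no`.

Term: (\h.(h (\b.(\c.b))))
No beta redexes found.

Answer: yes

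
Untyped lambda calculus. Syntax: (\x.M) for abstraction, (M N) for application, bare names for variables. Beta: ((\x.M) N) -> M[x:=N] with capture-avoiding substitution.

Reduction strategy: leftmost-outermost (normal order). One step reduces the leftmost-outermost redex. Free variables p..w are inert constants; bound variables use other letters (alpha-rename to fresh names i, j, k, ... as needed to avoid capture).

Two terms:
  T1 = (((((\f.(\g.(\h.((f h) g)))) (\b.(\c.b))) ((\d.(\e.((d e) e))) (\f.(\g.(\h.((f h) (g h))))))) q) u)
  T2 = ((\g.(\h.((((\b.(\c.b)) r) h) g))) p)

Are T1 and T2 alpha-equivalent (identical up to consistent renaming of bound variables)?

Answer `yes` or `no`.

Term 1: (((((\f.(\g.(\h.((f h) g)))) (\b.(\c.b))) ((\d.(\e.((d e) e))) (\f.(\g.(\h.((f h) (g h))))))) q) u)
Term 2: ((\g.(\h.((((\b.(\c.b)) r) h) g))) p)
Alpha-equivalence: compare structure up to binder renaming.
Result: False

Answer: no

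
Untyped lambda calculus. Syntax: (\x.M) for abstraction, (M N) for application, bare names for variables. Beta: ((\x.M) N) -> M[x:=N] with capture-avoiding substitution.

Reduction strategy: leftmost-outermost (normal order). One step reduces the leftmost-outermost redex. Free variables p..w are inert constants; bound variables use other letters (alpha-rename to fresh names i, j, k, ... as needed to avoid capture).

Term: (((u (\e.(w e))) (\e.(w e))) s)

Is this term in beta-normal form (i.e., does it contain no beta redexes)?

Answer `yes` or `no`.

Answer: yes

Derivation:
Term: (((u (\e.(w e))) (\e.(w e))) s)
No beta redexes found.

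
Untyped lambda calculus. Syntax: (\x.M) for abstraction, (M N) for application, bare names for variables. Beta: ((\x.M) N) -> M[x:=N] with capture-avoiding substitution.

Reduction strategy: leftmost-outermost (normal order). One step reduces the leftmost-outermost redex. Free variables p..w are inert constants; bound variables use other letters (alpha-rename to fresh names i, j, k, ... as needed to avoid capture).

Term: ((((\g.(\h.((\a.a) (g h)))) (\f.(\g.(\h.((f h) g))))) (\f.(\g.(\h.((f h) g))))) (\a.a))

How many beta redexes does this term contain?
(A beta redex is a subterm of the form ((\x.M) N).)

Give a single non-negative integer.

Term: ((((\g.(\h.((\a.a) (g h)))) (\f.(\g.(\h.((f h) g))))) (\f.(\g.(\h.((f h) g))))) (\a.a))
  Redex: ((\g.(\h.((\a.a) (g h)))) (\f.(\g.(\h.((f h) g)))))
  Redex: ((\a.a) (g h))
Total redexes: 2

Answer: 2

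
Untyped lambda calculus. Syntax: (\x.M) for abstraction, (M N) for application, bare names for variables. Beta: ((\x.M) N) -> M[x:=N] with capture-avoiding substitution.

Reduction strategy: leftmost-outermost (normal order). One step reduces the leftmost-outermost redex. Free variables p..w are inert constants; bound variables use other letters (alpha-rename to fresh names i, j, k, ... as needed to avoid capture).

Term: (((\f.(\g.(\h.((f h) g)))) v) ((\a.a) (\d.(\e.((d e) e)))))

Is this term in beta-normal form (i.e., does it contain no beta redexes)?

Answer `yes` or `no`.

Term: (((\f.(\g.(\h.((f h) g)))) v) ((\a.a) (\d.(\e.((d e) e)))))
Found 2 beta redex(es).

Answer: no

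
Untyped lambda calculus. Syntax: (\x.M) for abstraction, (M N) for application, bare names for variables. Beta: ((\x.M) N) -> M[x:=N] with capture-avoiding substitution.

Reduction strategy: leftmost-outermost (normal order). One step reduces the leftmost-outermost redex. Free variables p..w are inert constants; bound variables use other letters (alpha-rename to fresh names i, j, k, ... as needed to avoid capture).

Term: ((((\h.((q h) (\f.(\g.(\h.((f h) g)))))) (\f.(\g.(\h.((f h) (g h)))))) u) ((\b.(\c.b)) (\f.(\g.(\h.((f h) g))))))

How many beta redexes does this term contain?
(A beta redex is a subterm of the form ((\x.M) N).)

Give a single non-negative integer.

Term: ((((\h.((q h) (\f.(\g.(\h.((f h) g)))))) (\f.(\g.(\h.((f h) (g h)))))) u) ((\b.(\c.b)) (\f.(\g.(\h.((f h) g))))))
  Redex: ((\h.((q h) (\f.(\g.(\h.((f h) g)))))) (\f.(\g.(\h.((f h) (g h))))))
  Redex: ((\b.(\c.b)) (\f.(\g.(\h.((f h) g)))))
Total redexes: 2

Answer: 2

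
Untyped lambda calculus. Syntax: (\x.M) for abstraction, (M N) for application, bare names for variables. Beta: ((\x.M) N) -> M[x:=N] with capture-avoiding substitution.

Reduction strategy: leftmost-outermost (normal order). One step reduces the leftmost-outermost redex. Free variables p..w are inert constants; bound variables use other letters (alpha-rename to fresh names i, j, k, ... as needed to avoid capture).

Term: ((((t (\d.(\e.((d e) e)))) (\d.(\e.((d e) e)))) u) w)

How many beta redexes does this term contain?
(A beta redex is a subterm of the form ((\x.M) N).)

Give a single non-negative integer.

Term: ((((t (\d.(\e.((d e) e)))) (\d.(\e.((d e) e)))) u) w)
  (no redexes)
Total redexes: 0

Answer: 0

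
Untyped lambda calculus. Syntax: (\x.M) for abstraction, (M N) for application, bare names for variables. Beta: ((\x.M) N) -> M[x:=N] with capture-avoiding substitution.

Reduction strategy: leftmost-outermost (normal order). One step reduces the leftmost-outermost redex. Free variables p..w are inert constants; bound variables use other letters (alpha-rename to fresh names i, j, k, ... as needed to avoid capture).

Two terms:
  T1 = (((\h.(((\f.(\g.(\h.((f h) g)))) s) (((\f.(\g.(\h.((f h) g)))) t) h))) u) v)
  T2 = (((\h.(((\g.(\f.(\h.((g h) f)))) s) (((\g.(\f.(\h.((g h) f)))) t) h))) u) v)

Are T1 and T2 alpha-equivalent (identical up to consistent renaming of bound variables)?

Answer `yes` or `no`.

Answer: yes

Derivation:
Term 1: (((\h.(((\f.(\g.(\h.((f h) g)))) s) (((\f.(\g.(\h.((f h) g)))) t) h))) u) v)
Term 2: (((\h.(((\g.(\f.(\h.((g h) f)))) s) (((\g.(\f.(\h.((g h) f)))) t) h))) u) v)
Alpha-equivalence: compare structure up to binder renaming.
Result: True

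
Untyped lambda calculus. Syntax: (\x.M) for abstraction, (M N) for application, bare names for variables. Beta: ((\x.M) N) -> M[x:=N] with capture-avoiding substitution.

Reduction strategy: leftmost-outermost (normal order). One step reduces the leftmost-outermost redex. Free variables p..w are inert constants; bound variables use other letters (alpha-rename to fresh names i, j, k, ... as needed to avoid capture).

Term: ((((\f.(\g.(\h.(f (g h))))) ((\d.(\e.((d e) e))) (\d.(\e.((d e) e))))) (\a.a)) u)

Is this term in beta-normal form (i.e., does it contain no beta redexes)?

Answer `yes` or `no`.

Answer: no

Derivation:
Term: ((((\f.(\g.(\h.(f (g h))))) ((\d.(\e.((d e) e))) (\d.(\e.((d e) e))))) (\a.a)) u)
Found 2 beta redex(es).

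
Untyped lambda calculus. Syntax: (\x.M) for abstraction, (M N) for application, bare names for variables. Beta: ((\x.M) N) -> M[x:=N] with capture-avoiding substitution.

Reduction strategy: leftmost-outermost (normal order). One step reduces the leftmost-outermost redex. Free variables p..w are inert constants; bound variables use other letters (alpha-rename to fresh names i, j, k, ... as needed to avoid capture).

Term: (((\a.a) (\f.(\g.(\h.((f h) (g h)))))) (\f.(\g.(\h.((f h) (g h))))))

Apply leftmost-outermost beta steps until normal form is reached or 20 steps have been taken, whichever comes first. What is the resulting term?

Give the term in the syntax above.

Answer: (\g.(\h.(\i.((h i) ((g h) i)))))

Derivation:
Step 0: (((\a.a) (\f.(\g.(\h.((f h) (g h)))))) (\f.(\g.(\h.((f h) (g h))))))
Step 1: ((\f.(\g.(\h.((f h) (g h))))) (\f.(\g.(\h.((f h) (g h))))))
Step 2: (\g.(\h.(((\f.(\g.(\h.((f h) (g h))))) h) (g h))))
Step 3: (\g.(\h.((\g.(\i.((h i) (g i)))) (g h))))
Step 4: (\g.(\h.(\i.((h i) ((g h) i)))))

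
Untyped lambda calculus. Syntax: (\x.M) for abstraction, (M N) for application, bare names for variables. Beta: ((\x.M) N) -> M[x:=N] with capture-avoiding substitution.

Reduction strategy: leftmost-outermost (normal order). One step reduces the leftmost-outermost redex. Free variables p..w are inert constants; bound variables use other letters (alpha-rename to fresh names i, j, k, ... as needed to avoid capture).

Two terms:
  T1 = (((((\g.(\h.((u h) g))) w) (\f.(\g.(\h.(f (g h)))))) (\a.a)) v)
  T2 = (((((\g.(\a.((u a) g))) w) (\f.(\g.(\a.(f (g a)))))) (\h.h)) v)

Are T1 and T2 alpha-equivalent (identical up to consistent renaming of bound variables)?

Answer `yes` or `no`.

Term 1: (((((\g.(\h.((u h) g))) w) (\f.(\g.(\h.(f (g h)))))) (\a.a)) v)
Term 2: (((((\g.(\a.((u a) g))) w) (\f.(\g.(\a.(f (g a)))))) (\h.h)) v)
Alpha-equivalence: compare structure up to binder renaming.
Result: True

Answer: yes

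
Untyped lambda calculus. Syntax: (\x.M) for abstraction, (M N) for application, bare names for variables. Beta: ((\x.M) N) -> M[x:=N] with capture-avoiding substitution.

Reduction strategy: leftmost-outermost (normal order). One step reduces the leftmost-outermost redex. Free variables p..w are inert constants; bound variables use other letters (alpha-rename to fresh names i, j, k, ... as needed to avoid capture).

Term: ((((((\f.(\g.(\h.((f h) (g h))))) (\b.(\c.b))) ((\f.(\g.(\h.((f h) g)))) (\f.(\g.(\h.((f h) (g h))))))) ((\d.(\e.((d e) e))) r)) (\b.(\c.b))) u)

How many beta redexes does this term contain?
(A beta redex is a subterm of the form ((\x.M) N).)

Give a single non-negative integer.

Term: ((((((\f.(\g.(\h.((f h) (g h))))) (\b.(\c.b))) ((\f.(\g.(\h.((f h) g)))) (\f.(\g.(\h.((f h) (g h))))))) ((\d.(\e.((d e) e))) r)) (\b.(\c.b))) u)
  Redex: ((\f.(\g.(\h.((f h) (g h))))) (\b.(\c.b)))
  Redex: ((\f.(\g.(\h.((f h) g)))) (\f.(\g.(\h.((f h) (g h))))))
  Redex: ((\d.(\e.((d e) e))) r)
Total redexes: 3

Answer: 3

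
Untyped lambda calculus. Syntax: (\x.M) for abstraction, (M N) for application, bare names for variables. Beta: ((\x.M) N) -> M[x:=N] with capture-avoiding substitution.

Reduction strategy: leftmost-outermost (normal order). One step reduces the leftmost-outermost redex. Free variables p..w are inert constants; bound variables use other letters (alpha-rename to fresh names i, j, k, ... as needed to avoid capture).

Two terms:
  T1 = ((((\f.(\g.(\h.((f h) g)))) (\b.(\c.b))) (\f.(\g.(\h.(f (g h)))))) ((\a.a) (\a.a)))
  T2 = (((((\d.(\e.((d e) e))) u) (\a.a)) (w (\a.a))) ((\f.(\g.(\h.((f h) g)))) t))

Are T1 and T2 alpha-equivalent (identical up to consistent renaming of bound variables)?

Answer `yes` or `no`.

Answer: no

Derivation:
Term 1: ((((\f.(\g.(\h.((f h) g)))) (\b.(\c.b))) (\f.(\g.(\h.(f (g h)))))) ((\a.a) (\a.a)))
Term 2: (((((\d.(\e.((d e) e))) u) (\a.a)) (w (\a.a))) ((\f.(\g.(\h.((f h) g)))) t))
Alpha-equivalence: compare structure up to binder renaming.
Result: False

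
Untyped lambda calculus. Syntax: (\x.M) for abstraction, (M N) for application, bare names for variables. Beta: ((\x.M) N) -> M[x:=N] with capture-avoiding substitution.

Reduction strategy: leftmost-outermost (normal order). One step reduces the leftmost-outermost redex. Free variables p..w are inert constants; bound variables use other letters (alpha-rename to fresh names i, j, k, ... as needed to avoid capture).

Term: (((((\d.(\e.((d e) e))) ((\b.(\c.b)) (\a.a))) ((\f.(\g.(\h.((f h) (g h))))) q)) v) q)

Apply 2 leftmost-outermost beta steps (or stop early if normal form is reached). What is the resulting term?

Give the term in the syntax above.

Answer: ((((((\b.(\c.b)) (\a.a)) ((\f.(\g.(\h.((f h) (g h))))) q)) ((\f.(\g.(\h.((f h) (g h))))) q)) v) q)

Derivation:
Step 0: (((((\d.(\e.((d e) e))) ((\b.(\c.b)) (\a.a))) ((\f.(\g.(\h.((f h) (g h))))) q)) v) q)
Step 1: ((((\e.((((\b.(\c.b)) (\a.a)) e) e)) ((\f.(\g.(\h.((f h) (g h))))) q)) v) q)
Step 2: ((((((\b.(\c.b)) (\a.a)) ((\f.(\g.(\h.((f h) (g h))))) q)) ((\f.(\g.(\h.((f h) (g h))))) q)) v) q)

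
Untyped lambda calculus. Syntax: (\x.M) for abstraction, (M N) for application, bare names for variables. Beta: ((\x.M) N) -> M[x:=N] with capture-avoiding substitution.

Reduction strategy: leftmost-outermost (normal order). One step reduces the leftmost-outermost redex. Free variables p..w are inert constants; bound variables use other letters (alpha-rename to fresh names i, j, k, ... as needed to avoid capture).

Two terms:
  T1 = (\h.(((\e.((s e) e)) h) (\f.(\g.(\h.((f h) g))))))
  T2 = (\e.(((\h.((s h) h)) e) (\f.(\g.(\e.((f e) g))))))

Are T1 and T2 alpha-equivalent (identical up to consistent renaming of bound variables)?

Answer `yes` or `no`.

Answer: yes

Derivation:
Term 1: (\h.(((\e.((s e) e)) h) (\f.(\g.(\h.((f h) g))))))
Term 2: (\e.(((\h.((s h) h)) e) (\f.(\g.(\e.((f e) g))))))
Alpha-equivalence: compare structure up to binder renaming.
Result: True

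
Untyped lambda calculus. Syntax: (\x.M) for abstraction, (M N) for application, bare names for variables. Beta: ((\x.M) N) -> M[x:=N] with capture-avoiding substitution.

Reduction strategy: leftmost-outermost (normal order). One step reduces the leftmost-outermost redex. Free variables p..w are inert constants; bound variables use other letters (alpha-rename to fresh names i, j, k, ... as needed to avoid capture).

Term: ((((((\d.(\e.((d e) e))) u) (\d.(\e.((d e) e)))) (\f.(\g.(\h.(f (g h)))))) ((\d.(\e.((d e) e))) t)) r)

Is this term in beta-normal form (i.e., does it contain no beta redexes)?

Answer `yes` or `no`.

Answer: no

Derivation:
Term: ((((((\d.(\e.((d e) e))) u) (\d.(\e.((d e) e)))) (\f.(\g.(\h.(f (g h)))))) ((\d.(\e.((d e) e))) t)) r)
Found 2 beta redex(es).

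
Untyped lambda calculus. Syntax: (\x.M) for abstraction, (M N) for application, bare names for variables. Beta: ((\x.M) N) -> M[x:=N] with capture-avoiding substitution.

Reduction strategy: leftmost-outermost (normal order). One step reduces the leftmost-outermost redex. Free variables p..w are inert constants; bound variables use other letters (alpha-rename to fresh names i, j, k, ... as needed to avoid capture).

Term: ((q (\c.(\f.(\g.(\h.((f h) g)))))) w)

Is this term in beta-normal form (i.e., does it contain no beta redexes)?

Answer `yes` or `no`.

Answer: yes

Derivation:
Term: ((q (\c.(\f.(\g.(\h.((f h) g)))))) w)
No beta redexes found.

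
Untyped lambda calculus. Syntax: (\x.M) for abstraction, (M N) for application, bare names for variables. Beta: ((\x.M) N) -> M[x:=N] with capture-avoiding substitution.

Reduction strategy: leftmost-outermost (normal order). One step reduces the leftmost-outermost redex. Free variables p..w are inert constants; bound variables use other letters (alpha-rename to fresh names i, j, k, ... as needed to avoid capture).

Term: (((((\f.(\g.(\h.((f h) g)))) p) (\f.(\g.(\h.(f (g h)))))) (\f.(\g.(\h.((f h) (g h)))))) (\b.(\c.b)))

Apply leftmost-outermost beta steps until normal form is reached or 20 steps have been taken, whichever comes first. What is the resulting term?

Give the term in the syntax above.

Step 0: (((((\f.(\g.(\h.((f h) g)))) p) (\f.(\g.(\h.(f (g h)))))) (\f.(\g.(\h.((f h) (g h)))))) (\b.(\c.b)))
Step 1: ((((\g.(\h.((p h) g))) (\f.(\g.(\h.(f (g h)))))) (\f.(\g.(\h.((f h) (g h)))))) (\b.(\c.b)))
Step 2: (((\h.((p h) (\f.(\g.(\h.(f (g h))))))) (\f.(\g.(\h.((f h) (g h)))))) (\b.(\c.b)))
Step 3: (((p (\f.(\g.(\h.((f h) (g h)))))) (\f.(\g.(\h.(f (g h)))))) (\b.(\c.b)))

Answer: (((p (\f.(\g.(\h.((f h) (g h)))))) (\f.(\g.(\h.(f (g h)))))) (\b.(\c.b)))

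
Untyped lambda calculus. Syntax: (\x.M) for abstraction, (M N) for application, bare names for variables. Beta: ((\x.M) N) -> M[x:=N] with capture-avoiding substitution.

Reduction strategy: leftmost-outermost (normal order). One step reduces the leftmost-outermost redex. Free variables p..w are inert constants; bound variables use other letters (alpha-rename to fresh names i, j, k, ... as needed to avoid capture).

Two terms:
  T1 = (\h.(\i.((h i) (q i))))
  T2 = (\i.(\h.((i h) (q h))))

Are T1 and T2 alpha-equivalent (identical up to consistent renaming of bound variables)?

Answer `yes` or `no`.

Answer: yes

Derivation:
Term 1: (\h.(\i.((h i) (q i))))
Term 2: (\i.(\h.((i h) (q h))))
Alpha-equivalence: compare structure up to binder renaming.
Result: True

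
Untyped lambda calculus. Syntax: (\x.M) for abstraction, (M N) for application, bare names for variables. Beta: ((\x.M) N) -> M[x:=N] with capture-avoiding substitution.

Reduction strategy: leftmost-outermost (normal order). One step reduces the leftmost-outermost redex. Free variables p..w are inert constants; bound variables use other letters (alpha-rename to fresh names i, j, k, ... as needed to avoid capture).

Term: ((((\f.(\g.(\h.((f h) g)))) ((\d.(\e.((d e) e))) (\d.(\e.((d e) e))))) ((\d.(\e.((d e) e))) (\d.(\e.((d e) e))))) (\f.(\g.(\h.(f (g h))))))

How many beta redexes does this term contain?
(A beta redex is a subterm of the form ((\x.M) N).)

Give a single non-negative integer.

Term: ((((\f.(\g.(\h.((f h) g)))) ((\d.(\e.((d e) e))) (\d.(\e.((d e) e))))) ((\d.(\e.((d e) e))) (\d.(\e.((d e) e))))) (\f.(\g.(\h.(f (g h))))))
  Redex: ((\f.(\g.(\h.((f h) g)))) ((\d.(\e.((d e) e))) (\d.(\e.((d e) e)))))
  Redex: ((\d.(\e.((d e) e))) (\d.(\e.((d e) e))))
  Redex: ((\d.(\e.((d e) e))) (\d.(\e.((d e) e))))
Total redexes: 3

Answer: 3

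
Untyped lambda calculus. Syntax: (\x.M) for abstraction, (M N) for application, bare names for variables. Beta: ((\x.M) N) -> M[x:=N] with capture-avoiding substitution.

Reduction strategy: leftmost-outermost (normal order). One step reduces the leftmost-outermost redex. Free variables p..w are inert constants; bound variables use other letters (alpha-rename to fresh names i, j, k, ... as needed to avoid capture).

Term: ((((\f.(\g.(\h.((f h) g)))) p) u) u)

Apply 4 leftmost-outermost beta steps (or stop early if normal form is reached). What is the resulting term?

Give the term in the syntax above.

Step 0: ((((\f.(\g.(\h.((f h) g)))) p) u) u)
Step 1: (((\g.(\h.((p h) g))) u) u)
Step 2: ((\h.((p h) u)) u)
Step 3: ((p u) u)
Step 4: (normal form reached)

Answer: ((p u) u)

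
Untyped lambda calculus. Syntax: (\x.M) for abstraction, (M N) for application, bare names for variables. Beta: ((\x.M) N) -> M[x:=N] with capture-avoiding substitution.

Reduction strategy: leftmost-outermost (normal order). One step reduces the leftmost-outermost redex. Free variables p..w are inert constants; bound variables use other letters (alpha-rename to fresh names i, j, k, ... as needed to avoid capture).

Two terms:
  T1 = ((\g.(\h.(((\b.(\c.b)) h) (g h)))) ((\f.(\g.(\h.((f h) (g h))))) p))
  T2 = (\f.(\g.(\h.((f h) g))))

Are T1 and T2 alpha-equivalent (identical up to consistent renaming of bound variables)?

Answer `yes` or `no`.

Answer: no

Derivation:
Term 1: ((\g.(\h.(((\b.(\c.b)) h) (g h)))) ((\f.(\g.(\h.((f h) (g h))))) p))
Term 2: (\f.(\g.(\h.((f h) g))))
Alpha-equivalence: compare structure up to binder renaming.
Result: False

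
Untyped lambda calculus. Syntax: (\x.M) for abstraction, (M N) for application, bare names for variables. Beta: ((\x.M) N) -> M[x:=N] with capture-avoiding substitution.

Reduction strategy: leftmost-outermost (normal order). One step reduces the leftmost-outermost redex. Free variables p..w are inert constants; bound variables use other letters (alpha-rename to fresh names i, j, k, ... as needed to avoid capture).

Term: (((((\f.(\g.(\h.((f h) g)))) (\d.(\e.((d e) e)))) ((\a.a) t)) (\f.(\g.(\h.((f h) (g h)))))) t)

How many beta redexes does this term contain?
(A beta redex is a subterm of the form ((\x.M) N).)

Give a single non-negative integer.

Answer: 2

Derivation:
Term: (((((\f.(\g.(\h.((f h) g)))) (\d.(\e.((d e) e)))) ((\a.a) t)) (\f.(\g.(\h.((f h) (g h)))))) t)
  Redex: ((\f.(\g.(\h.((f h) g)))) (\d.(\e.((d e) e))))
  Redex: ((\a.a) t)
Total redexes: 2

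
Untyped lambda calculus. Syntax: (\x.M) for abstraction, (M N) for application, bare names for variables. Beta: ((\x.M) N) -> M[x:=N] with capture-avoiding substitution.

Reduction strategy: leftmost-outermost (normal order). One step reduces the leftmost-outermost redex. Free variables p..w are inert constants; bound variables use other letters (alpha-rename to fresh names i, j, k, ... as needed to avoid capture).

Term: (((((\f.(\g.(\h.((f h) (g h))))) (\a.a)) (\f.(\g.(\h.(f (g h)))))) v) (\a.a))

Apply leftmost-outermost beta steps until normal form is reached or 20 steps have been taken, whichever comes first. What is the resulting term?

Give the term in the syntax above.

Step 0: (((((\f.(\g.(\h.((f h) (g h))))) (\a.a)) (\f.(\g.(\h.(f (g h)))))) v) (\a.a))
Step 1: ((((\g.(\h.(((\a.a) h) (g h)))) (\f.(\g.(\h.(f (g h)))))) v) (\a.a))
Step 2: (((\h.(((\a.a) h) ((\f.(\g.(\h.(f (g h))))) h))) v) (\a.a))
Step 3: ((((\a.a) v) ((\f.(\g.(\h.(f (g h))))) v)) (\a.a))
Step 4: ((v ((\f.(\g.(\h.(f (g h))))) v)) (\a.a))
Step 5: ((v (\g.(\h.(v (g h))))) (\a.a))

Answer: ((v (\g.(\h.(v (g h))))) (\a.a))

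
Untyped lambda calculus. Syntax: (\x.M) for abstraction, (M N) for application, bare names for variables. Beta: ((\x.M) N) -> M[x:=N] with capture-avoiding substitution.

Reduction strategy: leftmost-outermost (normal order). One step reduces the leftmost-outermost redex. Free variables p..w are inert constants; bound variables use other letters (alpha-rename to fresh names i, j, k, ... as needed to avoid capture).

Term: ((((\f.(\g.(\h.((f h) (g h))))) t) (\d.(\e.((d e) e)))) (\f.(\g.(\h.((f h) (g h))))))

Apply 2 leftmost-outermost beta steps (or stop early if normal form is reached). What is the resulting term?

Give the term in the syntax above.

Step 0: ((((\f.(\g.(\h.((f h) (g h))))) t) (\d.(\e.((d e) e)))) (\f.(\g.(\h.((f h) (g h))))))
Step 1: (((\g.(\h.((t h) (g h)))) (\d.(\e.((d e) e)))) (\f.(\g.(\h.((f h) (g h))))))
Step 2: ((\h.((t h) ((\d.(\e.((d e) e))) h))) (\f.(\g.(\h.((f h) (g h))))))

Answer: ((\h.((t h) ((\d.(\e.((d e) e))) h))) (\f.(\g.(\h.((f h) (g h))))))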